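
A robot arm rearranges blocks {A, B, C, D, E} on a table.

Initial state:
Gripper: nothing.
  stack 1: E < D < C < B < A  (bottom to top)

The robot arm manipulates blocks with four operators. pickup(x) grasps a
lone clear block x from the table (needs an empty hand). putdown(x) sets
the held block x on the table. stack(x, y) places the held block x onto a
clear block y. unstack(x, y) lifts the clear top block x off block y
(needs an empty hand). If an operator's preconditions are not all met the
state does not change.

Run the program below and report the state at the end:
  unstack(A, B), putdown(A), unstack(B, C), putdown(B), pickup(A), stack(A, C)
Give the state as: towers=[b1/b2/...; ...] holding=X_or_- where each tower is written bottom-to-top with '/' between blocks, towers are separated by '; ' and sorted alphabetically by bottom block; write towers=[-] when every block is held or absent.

step 1 (unstack(A, B)): towers=[E/D/C/B] holding=A
step 2 (putdown(A)): towers=[A; E/D/C/B] holding=-
step 3 (unstack(B, C)): towers=[A; E/D/C] holding=B
step 4 (putdown(B)): towers=[A; B; E/D/C] holding=-
step 5 (pickup(A)): towers=[B; E/D/C] holding=A
step 6 (stack(A, C)): towers=[B; E/D/C/A] holding=-

towers=[B; E/D/C/A] holding=-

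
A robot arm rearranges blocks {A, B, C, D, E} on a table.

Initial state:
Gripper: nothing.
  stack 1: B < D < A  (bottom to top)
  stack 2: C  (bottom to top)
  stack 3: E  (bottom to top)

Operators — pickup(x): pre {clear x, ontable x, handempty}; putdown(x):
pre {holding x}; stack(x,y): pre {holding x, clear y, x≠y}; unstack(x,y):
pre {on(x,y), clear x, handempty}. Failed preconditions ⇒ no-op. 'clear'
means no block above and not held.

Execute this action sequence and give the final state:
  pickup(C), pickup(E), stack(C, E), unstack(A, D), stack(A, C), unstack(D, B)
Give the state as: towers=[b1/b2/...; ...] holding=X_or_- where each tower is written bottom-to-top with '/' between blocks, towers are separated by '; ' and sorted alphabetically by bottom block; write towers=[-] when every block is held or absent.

step 1 (pickup(C)): towers=[B/D/A; E] holding=C
step 2 (pickup(E)) [no-op]: towers=[B/D/A; E] holding=C
step 3 (stack(C, E)): towers=[B/D/A; E/C] holding=-
step 4 (unstack(A, D)): towers=[B/D; E/C] holding=A
step 5 (stack(A, C)): towers=[B/D; E/C/A] holding=-
step 6 (unstack(D, B)): towers=[B; E/C/A] holding=D

towers=[B; E/C/A] holding=D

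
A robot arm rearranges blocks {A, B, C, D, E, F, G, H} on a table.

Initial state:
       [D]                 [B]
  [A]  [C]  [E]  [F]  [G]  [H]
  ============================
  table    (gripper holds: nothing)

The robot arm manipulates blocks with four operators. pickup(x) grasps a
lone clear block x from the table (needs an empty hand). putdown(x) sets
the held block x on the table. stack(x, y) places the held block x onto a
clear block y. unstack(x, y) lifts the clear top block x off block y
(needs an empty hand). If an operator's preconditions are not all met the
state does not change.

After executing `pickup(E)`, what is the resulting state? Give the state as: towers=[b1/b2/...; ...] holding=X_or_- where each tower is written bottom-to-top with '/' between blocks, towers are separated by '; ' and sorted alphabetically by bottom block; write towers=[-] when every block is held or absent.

towers=[A; C/D; F; G; H/B] holding=E

before: towers=[A; C/D; E; F; G; H/B] holding=-
pre[pickup(E)]: clear(E) ✓, ontable(E) ✓, handempty ✓
all met → apply pickup(E)
after:  towers=[A; C/D; F; G; H/B] holding=E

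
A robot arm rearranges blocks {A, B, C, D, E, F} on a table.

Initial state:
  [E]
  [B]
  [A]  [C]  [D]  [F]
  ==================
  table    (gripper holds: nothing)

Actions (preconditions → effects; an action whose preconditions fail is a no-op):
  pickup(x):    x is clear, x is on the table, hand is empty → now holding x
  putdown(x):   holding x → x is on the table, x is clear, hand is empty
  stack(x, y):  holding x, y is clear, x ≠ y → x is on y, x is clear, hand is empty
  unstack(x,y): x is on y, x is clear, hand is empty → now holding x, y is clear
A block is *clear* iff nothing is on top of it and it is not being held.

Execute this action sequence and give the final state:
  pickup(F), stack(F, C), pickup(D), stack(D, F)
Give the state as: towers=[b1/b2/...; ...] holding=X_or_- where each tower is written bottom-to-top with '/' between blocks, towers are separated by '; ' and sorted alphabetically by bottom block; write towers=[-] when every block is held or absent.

towers=[A/B/E; C/F/D] holding=-

step 1 (pickup(F)): towers=[A/B/E; C; D] holding=F
step 2 (stack(F, C)): towers=[A/B/E; C/F; D] holding=-
step 3 (pickup(D)): towers=[A/B/E; C/F] holding=D
step 4 (stack(D, F)): towers=[A/B/E; C/F/D] holding=-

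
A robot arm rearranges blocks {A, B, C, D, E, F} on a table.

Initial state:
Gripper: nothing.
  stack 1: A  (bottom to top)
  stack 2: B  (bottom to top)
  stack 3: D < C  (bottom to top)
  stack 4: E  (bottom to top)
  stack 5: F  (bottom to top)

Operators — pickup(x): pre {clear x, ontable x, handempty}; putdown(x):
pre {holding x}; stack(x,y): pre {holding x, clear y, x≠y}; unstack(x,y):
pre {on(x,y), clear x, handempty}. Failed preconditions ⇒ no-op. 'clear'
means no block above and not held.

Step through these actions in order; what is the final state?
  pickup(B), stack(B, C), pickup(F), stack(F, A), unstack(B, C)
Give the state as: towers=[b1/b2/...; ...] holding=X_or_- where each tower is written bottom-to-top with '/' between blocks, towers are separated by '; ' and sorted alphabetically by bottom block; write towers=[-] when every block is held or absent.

step 1 (pickup(B)): towers=[A; D/C; E; F] holding=B
step 2 (stack(B, C)): towers=[A; D/C/B; E; F] holding=-
step 3 (pickup(F)): towers=[A; D/C/B; E] holding=F
step 4 (stack(F, A)): towers=[A/F; D/C/B; E] holding=-
step 5 (unstack(B, C)): towers=[A/F; D/C; E] holding=B

towers=[A/F; D/C; E] holding=B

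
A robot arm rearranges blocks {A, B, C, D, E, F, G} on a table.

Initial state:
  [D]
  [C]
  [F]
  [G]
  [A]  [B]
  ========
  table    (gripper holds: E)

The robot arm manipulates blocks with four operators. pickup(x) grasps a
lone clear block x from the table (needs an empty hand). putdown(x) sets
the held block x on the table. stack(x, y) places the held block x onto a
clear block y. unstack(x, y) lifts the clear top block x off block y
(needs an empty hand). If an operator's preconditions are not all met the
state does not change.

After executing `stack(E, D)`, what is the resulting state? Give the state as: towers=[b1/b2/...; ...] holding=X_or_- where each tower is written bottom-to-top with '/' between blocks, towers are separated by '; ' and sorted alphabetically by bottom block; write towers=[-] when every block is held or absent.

towers=[A/G/F/C/D/E; B] holding=-

before: towers=[A/G/F/C/D; B] holding=E
pre[stack(E, D)]: holding(E) yes, clear(D) yes, E≠D yes
all met → apply stack(E, D)
after:  towers=[A/G/F/C/D/E; B] holding=-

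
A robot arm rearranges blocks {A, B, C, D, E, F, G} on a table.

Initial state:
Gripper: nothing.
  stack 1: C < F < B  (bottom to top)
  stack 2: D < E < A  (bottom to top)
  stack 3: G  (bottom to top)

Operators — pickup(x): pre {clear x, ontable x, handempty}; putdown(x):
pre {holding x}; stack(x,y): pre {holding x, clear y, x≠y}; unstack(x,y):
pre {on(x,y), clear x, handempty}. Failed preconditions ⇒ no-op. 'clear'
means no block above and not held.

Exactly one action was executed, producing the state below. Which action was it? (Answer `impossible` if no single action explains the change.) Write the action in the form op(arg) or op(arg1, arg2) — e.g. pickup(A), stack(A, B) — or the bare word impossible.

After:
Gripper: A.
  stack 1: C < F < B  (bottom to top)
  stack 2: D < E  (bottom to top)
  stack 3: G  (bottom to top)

unstack(A, E)

target: towers=[C/F/B; D/E; G] holding=A
     unstack(B, F) → towers=[C/F; D/E/A; G] holding=B
         pickup(G) → towers=[C/F/B; D/E/A] holding=G
     unstack(A, E) → towers=[C/F/B; D/E; G] holding=A  ← match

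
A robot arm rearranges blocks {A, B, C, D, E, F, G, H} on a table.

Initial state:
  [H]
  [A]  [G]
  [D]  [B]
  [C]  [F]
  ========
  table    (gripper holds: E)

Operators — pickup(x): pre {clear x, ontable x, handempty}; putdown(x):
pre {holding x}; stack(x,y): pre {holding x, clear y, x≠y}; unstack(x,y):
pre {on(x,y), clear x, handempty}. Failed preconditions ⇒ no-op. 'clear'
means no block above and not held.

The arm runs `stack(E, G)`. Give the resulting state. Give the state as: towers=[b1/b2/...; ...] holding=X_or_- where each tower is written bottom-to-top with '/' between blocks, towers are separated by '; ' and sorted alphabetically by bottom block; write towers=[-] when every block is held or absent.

towers=[C/D/A/H; F/B/G/E] holding=-

before: towers=[C/D/A/H; F/B/G] holding=E
pre[stack(E, G)]: holding(E) ✓, clear(G) ✓, E≠G ✓
all met → apply stack(E, G)
after:  towers=[C/D/A/H; F/B/G/E] holding=-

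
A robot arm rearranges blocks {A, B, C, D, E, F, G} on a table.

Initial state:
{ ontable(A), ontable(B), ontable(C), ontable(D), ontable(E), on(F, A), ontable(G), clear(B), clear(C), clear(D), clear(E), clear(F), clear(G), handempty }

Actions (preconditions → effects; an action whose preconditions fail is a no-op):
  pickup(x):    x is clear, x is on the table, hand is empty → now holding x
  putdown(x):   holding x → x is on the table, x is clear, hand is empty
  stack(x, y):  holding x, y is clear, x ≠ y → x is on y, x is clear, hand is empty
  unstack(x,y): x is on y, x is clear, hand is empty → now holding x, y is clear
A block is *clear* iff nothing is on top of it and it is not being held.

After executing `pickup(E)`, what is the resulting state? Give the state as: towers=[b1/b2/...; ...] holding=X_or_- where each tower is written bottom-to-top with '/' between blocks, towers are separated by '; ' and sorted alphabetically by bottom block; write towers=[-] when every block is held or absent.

towers=[A/F; B; C; D; G] holding=E

before: towers=[A/F; B; C; D; E; G] holding=-
pre[pickup(E)]: clear(E) yes, ontable(E) yes, handempty yes
all met → apply pickup(E)
after:  towers=[A/F; B; C; D; G] holding=E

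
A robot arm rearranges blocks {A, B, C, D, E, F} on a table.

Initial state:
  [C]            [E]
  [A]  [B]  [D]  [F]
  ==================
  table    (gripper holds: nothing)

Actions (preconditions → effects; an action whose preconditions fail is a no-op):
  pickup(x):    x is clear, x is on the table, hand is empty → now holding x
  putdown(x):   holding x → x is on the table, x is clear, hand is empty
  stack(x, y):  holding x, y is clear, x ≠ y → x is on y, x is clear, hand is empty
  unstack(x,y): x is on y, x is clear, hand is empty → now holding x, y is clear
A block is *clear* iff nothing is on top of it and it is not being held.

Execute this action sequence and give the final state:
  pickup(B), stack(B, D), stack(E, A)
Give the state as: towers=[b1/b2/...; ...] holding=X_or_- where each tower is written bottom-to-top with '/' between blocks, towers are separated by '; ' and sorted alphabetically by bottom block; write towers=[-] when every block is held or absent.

step 1 (pickup(B)): towers=[A/C; D; F/E] holding=B
step 2 (stack(B, D)): towers=[A/C; D/B; F/E] holding=-
step 3 (stack(E, A)) [no-op]: towers=[A/C; D/B; F/E] holding=-

towers=[A/C; D/B; F/E] holding=-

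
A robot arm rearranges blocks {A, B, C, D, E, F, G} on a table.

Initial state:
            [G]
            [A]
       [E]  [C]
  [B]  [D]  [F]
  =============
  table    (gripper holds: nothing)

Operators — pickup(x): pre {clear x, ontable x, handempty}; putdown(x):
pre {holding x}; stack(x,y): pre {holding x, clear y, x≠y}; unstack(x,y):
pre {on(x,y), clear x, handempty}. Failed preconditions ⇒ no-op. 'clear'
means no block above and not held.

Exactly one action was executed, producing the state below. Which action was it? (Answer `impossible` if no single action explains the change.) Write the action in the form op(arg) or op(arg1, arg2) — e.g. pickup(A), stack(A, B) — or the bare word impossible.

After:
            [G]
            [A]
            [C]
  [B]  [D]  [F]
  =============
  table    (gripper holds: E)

unstack(E, D)

target: towers=[B; D; F/C/A/G] holding=E
         pickup(B) → towers=[D/E; F/C/A/G] holding=B
     unstack(G, A) → towers=[B; D/E; F/C/A] holding=G
     unstack(E, D) → towers=[B; D; F/C/A/G] holding=E  ← match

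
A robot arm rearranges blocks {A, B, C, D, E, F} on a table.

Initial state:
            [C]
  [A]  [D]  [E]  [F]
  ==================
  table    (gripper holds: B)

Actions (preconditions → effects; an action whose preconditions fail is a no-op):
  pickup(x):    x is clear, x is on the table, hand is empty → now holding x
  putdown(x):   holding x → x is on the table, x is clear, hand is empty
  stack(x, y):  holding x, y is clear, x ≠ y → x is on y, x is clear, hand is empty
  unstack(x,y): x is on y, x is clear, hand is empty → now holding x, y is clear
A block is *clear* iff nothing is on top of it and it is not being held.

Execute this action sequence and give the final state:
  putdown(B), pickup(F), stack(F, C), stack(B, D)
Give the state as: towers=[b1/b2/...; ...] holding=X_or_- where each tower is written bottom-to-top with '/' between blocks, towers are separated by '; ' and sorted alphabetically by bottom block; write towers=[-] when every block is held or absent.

towers=[A; B; D; E/C/F] holding=-

step 1 (putdown(B)): towers=[A; B; D; E/C; F] holding=-
step 2 (pickup(F)): towers=[A; B; D; E/C] holding=F
step 3 (stack(F, C)): towers=[A; B; D; E/C/F] holding=-
step 4 (stack(B, D)) [no-op]: towers=[A; B; D; E/C/F] holding=-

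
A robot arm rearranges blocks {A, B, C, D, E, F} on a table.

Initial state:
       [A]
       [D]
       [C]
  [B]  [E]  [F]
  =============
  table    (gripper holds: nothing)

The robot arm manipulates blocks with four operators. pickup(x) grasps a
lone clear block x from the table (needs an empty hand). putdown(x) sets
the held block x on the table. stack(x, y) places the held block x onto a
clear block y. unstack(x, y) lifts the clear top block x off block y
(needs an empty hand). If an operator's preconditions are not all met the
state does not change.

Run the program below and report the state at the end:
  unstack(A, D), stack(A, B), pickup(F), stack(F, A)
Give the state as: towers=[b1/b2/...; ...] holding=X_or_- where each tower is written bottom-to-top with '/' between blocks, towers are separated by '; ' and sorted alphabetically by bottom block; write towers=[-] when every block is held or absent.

towers=[B/A/F; E/C/D] holding=-

step 1 (unstack(A, D)): towers=[B; E/C/D; F] holding=A
step 2 (stack(A, B)): towers=[B/A; E/C/D; F] holding=-
step 3 (pickup(F)): towers=[B/A; E/C/D] holding=F
step 4 (stack(F, A)): towers=[B/A/F; E/C/D] holding=-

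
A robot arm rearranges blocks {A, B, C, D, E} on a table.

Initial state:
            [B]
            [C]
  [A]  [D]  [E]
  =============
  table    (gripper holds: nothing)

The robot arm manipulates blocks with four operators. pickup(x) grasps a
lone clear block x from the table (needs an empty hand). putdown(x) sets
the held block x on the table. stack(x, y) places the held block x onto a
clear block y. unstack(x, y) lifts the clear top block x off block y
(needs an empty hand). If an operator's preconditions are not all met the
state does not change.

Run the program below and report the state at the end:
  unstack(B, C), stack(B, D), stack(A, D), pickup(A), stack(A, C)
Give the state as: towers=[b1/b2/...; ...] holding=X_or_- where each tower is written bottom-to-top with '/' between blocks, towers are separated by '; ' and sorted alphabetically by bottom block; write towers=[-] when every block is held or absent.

towers=[D/B; E/C/A] holding=-

step 1 (unstack(B, C)): towers=[A; D; E/C] holding=B
step 2 (stack(B, D)): towers=[A; D/B; E/C] holding=-
step 3 (stack(A, D)) [no-op]: towers=[A; D/B; E/C] holding=-
step 4 (pickup(A)): towers=[D/B; E/C] holding=A
step 5 (stack(A, C)): towers=[D/B; E/C/A] holding=-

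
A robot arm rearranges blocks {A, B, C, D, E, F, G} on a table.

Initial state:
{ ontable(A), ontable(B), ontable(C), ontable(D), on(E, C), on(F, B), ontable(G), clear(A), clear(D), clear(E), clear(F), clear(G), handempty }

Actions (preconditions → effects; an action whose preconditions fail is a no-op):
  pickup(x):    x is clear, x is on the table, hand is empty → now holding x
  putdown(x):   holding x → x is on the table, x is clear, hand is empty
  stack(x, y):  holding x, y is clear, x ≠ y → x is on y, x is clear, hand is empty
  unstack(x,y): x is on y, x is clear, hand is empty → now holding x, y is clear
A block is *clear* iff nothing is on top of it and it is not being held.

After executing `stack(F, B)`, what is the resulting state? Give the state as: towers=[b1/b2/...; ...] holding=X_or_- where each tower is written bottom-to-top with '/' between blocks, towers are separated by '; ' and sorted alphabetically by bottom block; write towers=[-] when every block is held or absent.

before: towers=[A; B/F; C/E; D; G] holding=-
pre[stack(F, B)]: holding(F) no, clear(B) no, F≠B yes
holding(F), clear(B) unmet → stack(F, B) is a no-op
after:  towers=[A; B/F; C/E; D; G] holding=-

towers=[A; B/F; C/E; D; G] holding=-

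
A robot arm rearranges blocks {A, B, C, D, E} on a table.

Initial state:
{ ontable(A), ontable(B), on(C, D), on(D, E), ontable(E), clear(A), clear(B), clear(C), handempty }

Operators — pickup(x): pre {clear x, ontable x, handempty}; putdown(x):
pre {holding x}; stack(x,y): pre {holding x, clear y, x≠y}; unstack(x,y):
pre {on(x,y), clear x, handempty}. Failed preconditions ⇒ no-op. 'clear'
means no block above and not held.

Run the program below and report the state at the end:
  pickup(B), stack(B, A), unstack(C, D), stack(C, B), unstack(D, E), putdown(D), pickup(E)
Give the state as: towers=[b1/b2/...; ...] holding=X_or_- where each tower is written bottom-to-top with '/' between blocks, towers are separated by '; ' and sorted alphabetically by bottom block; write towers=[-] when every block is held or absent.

towers=[A/B/C; D] holding=E

step 1 (pickup(B)): towers=[A; E/D/C] holding=B
step 2 (stack(B, A)): towers=[A/B; E/D/C] holding=-
step 3 (unstack(C, D)): towers=[A/B; E/D] holding=C
step 4 (stack(C, B)): towers=[A/B/C; E/D] holding=-
step 5 (unstack(D, E)): towers=[A/B/C; E] holding=D
step 6 (putdown(D)): towers=[A/B/C; D; E] holding=-
step 7 (pickup(E)): towers=[A/B/C; D] holding=E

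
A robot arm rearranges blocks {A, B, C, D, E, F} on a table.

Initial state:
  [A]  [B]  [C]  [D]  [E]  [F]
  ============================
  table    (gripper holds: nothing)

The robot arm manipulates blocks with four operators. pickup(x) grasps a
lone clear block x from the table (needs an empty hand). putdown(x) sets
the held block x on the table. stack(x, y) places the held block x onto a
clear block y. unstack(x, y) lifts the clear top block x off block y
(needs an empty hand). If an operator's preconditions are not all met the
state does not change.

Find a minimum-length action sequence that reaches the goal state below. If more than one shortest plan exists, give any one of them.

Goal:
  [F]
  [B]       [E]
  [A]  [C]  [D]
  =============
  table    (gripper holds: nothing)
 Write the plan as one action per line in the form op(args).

step 1 (pickup(B)): towers=[A; C; D; E; F] holding=B
step 2 (stack(B, A)): towers=[A/B; C; D; E; F] holding=-
step 3 (pickup(F)): towers=[A/B; C; D; E] holding=F
step 4 (stack(F, B)): towers=[A/B/F; C; D; E] holding=-
step 5 (pickup(E)): towers=[A/B/F; C; D] holding=E
step 6 (stack(E, D)): towers=[A/B/F; C; D/E] holding=-
goal check: towers=[A/B/F; C; D/E] holding=- — reached (length 6, optimal by BFS)

pickup(B)
stack(B, A)
pickup(F)
stack(F, B)
pickup(E)
stack(E, D)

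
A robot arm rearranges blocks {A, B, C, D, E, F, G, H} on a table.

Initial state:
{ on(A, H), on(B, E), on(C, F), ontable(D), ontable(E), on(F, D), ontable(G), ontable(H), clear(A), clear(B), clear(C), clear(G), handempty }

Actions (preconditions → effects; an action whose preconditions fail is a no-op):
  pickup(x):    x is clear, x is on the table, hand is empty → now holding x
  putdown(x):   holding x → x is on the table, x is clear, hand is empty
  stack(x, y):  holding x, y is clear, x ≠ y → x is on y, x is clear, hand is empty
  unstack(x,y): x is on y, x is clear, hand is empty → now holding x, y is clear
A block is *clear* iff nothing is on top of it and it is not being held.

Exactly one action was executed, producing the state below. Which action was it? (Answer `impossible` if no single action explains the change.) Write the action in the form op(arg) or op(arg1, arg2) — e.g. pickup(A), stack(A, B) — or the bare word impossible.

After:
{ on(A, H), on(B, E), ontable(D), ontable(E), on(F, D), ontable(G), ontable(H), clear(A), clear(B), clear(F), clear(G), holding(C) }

unstack(C, F)

target: towers=[D/F; E/B; G; H/A] holding=C
         pickup(G) → towers=[D/F/C; E/B; H/A] holding=G
     unstack(A, H) → towers=[D/F/C; E/B; G; H] holding=A
     unstack(B, E) → towers=[D/F/C; E; G; H/A] holding=B
     unstack(C, F) → towers=[D/F; E/B; G; H/A] holding=C  ← match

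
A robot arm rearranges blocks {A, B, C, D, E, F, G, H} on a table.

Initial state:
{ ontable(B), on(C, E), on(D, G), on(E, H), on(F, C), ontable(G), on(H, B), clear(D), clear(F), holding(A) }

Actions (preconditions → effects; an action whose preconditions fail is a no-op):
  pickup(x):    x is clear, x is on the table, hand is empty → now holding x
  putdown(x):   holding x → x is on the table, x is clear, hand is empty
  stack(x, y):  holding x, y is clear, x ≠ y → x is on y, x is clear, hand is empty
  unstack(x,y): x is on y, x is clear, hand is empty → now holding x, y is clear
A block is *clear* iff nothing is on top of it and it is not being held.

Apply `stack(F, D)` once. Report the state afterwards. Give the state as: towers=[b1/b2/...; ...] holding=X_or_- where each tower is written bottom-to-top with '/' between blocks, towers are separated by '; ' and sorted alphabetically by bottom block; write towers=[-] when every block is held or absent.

before: towers=[B/H/E/C/F; G/D] holding=A
pre[stack(F, D)]: holding(F) no, clear(D) yes, F≠D yes
holding(F) unmet → stack(F, D) is a no-op
after:  towers=[B/H/E/C/F; G/D] holding=A

towers=[B/H/E/C/F; G/D] holding=A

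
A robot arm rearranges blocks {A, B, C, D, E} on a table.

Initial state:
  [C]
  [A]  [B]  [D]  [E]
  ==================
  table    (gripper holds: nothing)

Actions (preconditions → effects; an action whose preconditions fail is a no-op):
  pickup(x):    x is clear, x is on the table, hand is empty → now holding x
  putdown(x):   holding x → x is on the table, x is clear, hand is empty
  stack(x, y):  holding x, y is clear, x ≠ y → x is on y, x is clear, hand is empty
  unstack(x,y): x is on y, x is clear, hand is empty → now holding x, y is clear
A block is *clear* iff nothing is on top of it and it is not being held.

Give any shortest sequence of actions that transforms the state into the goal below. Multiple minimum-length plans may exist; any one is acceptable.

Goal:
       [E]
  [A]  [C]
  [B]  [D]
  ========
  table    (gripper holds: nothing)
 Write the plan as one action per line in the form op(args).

unstack(C, A)
stack(C, D)
pickup(A)
stack(A, B)
pickup(E)
stack(E, C)

step 1 (unstack(C, A)): towers=[A; B; D; E] holding=C
step 2 (stack(C, D)): towers=[A; B; D/C; E] holding=-
step 3 (pickup(A)): towers=[B; D/C; E] holding=A
step 4 (stack(A, B)): towers=[B/A; D/C; E] holding=-
step 5 (pickup(E)): towers=[B/A; D/C] holding=E
step 6 (stack(E, C)): towers=[B/A; D/C/E] holding=-
goal check: towers=[B/A; D/C/E] holding=- — reached (length 6, optimal by BFS)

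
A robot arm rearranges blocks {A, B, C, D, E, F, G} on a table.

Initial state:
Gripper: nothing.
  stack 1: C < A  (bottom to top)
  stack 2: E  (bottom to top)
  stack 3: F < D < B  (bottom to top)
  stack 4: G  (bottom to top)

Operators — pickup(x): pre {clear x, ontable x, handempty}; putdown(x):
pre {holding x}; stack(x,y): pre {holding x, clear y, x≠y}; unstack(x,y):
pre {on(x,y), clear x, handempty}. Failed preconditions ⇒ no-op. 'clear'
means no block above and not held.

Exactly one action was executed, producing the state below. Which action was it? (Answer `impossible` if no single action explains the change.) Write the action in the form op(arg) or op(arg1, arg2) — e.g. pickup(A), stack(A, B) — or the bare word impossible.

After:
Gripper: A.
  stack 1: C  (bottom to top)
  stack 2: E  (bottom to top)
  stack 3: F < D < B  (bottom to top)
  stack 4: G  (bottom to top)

target: towers=[C; E; F/D/B; G] holding=A
     unstack(B, D) → towers=[C/A; E; F/D; G] holding=B
         pickup(G) → towers=[C/A; E; F/D/B] holding=G
     unstack(A, C) → towers=[C; E; F/D/B; G] holding=A  ← match
         pickup(E) → towers=[C/A; F/D/B; G] holding=E

unstack(A, C)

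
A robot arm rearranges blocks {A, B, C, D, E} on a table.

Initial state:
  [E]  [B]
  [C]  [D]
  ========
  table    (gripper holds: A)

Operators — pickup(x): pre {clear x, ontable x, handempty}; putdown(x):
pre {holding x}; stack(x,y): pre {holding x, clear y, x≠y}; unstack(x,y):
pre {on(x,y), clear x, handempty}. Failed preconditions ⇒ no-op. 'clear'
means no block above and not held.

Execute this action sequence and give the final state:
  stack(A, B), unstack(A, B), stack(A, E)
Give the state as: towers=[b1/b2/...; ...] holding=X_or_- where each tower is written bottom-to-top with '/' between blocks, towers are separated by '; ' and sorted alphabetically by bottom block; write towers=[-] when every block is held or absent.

step 1 (stack(A, B)): towers=[C/E; D/B/A] holding=-
step 2 (unstack(A, B)): towers=[C/E; D/B] holding=A
step 3 (stack(A, E)): towers=[C/E/A; D/B] holding=-

towers=[C/E/A; D/B] holding=-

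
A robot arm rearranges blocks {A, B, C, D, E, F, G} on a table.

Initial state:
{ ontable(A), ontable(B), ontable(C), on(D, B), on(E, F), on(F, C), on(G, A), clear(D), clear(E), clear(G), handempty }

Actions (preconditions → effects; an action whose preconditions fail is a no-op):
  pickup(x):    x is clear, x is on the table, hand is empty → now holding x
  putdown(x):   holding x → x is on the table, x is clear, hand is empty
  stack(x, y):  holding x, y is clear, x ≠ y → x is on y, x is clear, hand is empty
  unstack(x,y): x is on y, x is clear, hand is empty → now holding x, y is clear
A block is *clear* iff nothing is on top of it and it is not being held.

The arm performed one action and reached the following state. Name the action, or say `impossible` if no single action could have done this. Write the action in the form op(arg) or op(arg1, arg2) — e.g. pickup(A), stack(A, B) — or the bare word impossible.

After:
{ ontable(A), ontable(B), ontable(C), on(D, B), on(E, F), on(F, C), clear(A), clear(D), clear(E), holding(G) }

unstack(G, A)

target: towers=[A; B/D; C/F/E] holding=G
     unstack(G, A) → towers=[A; B/D; C/F/E] holding=G  ← match
     unstack(D, B) → towers=[A/G; B; C/F/E] holding=D
     unstack(E, F) → towers=[A/G; B/D; C/F] holding=E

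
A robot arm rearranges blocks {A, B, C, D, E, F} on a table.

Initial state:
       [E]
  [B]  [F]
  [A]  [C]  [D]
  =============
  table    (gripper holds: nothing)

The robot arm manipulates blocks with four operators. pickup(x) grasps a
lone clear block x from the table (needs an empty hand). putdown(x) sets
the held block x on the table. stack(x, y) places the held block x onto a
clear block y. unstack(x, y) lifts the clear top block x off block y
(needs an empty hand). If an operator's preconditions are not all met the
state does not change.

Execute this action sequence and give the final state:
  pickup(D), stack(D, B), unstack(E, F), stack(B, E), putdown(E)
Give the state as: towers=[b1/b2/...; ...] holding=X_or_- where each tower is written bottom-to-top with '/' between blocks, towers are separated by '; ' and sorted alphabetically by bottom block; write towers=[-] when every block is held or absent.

step 1 (pickup(D)): towers=[A/B; C/F/E] holding=D
step 2 (stack(D, B)): towers=[A/B/D; C/F/E] holding=-
step 3 (unstack(E, F)): towers=[A/B/D; C/F] holding=E
step 4 (stack(B, E)) [no-op]: towers=[A/B/D; C/F] holding=E
step 5 (putdown(E)): towers=[A/B/D; C/F; E] holding=-

towers=[A/B/D; C/F; E] holding=-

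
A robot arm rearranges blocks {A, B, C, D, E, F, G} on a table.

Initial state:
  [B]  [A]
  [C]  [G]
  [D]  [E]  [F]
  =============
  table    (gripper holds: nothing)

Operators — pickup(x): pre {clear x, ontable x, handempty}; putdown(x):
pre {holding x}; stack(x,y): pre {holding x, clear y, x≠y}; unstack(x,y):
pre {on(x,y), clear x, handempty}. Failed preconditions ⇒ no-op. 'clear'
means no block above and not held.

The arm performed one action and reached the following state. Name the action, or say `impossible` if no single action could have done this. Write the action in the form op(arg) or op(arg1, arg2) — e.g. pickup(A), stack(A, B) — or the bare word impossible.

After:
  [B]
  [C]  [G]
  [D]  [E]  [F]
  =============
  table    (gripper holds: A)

unstack(A, G)

target: towers=[D/C/B; E/G; F] holding=A
     unstack(B, C) → towers=[D/C; E/G/A; F] holding=B
         pickup(F) → towers=[D/C/B; E/G/A] holding=F
     unstack(A, G) → towers=[D/C/B; E/G; F] holding=A  ← match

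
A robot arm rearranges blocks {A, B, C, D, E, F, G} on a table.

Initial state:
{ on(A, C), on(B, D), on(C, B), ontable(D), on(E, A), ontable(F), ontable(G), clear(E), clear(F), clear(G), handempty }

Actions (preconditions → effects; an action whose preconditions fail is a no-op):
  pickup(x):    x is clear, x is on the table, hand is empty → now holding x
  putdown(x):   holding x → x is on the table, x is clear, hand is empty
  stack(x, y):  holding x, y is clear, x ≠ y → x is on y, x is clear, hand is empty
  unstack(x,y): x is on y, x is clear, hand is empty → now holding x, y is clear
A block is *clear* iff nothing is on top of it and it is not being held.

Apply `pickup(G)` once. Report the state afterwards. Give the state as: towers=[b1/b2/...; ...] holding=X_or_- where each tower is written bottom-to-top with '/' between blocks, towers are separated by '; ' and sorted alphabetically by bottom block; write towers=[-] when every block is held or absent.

towers=[D/B/C/A/E; F] holding=G

before: towers=[D/B/C/A/E; F; G] holding=-
pre[pickup(G)]: clear(G) yes, ontable(G) yes, handempty yes
all met → apply pickup(G)
after:  towers=[D/B/C/A/E; F] holding=G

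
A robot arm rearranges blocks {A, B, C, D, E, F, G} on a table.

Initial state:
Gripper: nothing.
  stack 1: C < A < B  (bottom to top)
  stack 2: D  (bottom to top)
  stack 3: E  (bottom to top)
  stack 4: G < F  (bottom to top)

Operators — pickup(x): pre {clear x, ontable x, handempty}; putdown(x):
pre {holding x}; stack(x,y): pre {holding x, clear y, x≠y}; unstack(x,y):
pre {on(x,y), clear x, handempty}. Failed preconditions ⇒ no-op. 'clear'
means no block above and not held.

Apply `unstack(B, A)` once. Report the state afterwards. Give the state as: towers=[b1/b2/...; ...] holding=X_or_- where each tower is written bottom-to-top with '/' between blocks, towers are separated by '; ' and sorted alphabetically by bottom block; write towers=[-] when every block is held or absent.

before: towers=[C/A/B; D; E; G/F] holding=-
pre[unstack(B, A)]: on(B,A) ✓, clear(B) ✓, handempty ✓
all met → apply unstack(B, A)
after:  towers=[C/A; D; E; G/F] holding=B

towers=[C/A; D; E; G/F] holding=B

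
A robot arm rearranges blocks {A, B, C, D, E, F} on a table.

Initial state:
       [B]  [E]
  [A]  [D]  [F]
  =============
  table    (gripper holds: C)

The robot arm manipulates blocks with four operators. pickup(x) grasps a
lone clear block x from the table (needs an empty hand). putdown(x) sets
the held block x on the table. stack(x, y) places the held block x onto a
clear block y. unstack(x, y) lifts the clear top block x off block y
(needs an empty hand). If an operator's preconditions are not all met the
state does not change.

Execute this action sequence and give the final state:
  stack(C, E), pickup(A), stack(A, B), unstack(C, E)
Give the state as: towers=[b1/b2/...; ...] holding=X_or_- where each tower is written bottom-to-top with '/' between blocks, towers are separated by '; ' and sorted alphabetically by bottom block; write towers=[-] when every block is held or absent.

step 1 (stack(C, E)): towers=[A; D/B; F/E/C] holding=-
step 2 (pickup(A)): towers=[D/B; F/E/C] holding=A
step 3 (stack(A, B)): towers=[D/B/A; F/E/C] holding=-
step 4 (unstack(C, E)): towers=[D/B/A; F/E] holding=C

towers=[D/B/A; F/E] holding=C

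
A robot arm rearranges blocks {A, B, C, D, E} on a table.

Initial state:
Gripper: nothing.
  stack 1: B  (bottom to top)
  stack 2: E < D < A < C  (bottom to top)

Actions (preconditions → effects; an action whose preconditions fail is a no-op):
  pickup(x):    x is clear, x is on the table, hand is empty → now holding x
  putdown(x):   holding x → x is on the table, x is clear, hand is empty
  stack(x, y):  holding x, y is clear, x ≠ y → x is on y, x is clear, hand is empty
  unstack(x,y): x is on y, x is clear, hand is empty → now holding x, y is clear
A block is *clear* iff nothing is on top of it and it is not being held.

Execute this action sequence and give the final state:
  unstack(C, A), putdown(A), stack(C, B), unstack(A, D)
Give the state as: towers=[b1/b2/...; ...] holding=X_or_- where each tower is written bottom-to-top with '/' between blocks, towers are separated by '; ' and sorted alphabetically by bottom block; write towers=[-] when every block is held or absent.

step 1 (unstack(C, A)): towers=[B; E/D/A] holding=C
step 2 (putdown(A)) [no-op]: towers=[B; E/D/A] holding=C
step 3 (stack(C, B)): towers=[B/C; E/D/A] holding=-
step 4 (unstack(A, D)): towers=[B/C; E/D] holding=A

towers=[B/C; E/D] holding=A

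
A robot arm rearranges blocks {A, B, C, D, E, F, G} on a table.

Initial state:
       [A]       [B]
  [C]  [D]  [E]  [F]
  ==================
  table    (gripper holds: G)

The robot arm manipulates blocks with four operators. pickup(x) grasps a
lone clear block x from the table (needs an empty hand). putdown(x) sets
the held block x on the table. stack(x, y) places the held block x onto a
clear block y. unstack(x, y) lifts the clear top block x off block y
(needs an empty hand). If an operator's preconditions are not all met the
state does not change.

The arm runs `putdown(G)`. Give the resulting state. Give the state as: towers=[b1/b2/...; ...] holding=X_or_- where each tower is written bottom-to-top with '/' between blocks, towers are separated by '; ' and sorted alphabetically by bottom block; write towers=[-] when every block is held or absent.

before: towers=[C; D/A; E; F/B] holding=G
pre[putdown(G)]: holding(G) ✓
all met → apply putdown(G)
after:  towers=[C; D/A; E; F/B; G] holding=-

towers=[C; D/A; E; F/B; G] holding=-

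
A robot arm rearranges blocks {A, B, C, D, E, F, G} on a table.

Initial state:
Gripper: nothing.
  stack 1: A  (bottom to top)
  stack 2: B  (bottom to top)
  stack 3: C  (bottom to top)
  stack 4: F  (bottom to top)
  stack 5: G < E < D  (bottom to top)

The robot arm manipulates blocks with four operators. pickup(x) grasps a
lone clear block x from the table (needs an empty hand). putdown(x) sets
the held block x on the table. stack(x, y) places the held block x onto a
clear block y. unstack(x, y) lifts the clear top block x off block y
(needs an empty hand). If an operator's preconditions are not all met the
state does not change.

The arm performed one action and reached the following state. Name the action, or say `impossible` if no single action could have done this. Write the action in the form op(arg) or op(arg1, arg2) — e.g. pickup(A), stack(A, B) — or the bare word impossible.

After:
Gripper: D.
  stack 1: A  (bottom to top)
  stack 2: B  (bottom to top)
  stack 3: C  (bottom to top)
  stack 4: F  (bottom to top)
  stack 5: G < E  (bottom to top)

unstack(D, E)

target: towers=[A; B; C; F; G/E] holding=D
         pickup(B) → towers=[A; C; F; G/E/D] holding=B
         pickup(F) → towers=[A; B; C; G/E/D] holding=F
     unstack(D, E) → towers=[A; B; C; F; G/E] holding=D  ← match
         pickup(A) → towers=[B; C; F; G/E/D] holding=A
         pickup(C) → towers=[A; B; F; G/E/D] holding=C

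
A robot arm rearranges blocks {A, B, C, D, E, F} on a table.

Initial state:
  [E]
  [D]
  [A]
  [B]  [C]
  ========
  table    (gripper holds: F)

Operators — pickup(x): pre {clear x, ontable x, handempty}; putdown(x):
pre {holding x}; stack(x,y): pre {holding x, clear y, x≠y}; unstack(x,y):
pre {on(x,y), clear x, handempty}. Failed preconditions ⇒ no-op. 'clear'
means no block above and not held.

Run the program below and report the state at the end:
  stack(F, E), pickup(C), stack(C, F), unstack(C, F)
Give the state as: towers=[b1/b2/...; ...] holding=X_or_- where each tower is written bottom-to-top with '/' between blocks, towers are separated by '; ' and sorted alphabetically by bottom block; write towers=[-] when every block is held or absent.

step 1 (stack(F, E)): towers=[B/A/D/E/F; C] holding=-
step 2 (pickup(C)): towers=[B/A/D/E/F] holding=C
step 3 (stack(C, F)): towers=[B/A/D/E/F/C] holding=-
step 4 (unstack(C, F)): towers=[B/A/D/E/F] holding=C

towers=[B/A/D/E/F] holding=C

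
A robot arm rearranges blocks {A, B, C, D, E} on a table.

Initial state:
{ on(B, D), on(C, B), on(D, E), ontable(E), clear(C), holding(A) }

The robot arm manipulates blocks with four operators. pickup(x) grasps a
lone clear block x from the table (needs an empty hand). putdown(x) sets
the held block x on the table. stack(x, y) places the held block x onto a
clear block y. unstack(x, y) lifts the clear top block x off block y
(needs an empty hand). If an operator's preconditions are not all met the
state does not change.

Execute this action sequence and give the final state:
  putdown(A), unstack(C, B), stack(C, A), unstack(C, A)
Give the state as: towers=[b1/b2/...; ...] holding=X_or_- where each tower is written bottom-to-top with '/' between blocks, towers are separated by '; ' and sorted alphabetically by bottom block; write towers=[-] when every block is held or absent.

step 1 (putdown(A)): towers=[A; E/D/B/C] holding=-
step 2 (unstack(C, B)): towers=[A; E/D/B] holding=C
step 3 (stack(C, A)): towers=[A/C; E/D/B] holding=-
step 4 (unstack(C, A)): towers=[A; E/D/B] holding=C

towers=[A; E/D/B] holding=C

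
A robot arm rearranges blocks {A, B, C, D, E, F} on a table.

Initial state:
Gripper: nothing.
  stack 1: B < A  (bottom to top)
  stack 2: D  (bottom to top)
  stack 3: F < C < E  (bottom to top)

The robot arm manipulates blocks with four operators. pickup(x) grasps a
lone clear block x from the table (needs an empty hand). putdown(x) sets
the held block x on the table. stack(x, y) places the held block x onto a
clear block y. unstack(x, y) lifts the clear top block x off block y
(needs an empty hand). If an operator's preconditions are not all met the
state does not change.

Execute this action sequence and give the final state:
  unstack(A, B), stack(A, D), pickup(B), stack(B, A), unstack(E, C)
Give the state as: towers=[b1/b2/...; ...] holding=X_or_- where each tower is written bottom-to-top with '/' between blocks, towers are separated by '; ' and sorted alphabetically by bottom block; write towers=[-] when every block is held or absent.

step 1 (unstack(A, B)): towers=[B; D; F/C/E] holding=A
step 2 (stack(A, D)): towers=[B; D/A; F/C/E] holding=-
step 3 (pickup(B)): towers=[D/A; F/C/E] holding=B
step 4 (stack(B, A)): towers=[D/A/B; F/C/E] holding=-
step 5 (unstack(E, C)): towers=[D/A/B; F/C] holding=E

towers=[D/A/B; F/C] holding=E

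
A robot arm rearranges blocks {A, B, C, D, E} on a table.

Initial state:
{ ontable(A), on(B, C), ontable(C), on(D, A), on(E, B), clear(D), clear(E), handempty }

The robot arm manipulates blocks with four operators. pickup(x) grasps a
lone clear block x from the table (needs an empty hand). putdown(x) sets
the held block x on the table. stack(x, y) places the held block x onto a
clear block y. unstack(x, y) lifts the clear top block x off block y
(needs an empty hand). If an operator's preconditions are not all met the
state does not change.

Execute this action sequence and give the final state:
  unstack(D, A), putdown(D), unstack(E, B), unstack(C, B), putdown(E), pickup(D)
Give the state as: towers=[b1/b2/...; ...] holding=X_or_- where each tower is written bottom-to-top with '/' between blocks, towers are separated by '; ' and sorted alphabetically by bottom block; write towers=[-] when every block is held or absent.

step 1 (unstack(D, A)): towers=[A; C/B/E] holding=D
step 2 (putdown(D)): towers=[A; C/B/E; D] holding=-
step 3 (unstack(E, B)): towers=[A; C/B; D] holding=E
step 4 (unstack(C, B)) [no-op]: towers=[A; C/B; D] holding=E
step 5 (putdown(E)): towers=[A; C/B; D; E] holding=-
step 6 (pickup(D)): towers=[A; C/B; E] holding=D

towers=[A; C/B; E] holding=D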